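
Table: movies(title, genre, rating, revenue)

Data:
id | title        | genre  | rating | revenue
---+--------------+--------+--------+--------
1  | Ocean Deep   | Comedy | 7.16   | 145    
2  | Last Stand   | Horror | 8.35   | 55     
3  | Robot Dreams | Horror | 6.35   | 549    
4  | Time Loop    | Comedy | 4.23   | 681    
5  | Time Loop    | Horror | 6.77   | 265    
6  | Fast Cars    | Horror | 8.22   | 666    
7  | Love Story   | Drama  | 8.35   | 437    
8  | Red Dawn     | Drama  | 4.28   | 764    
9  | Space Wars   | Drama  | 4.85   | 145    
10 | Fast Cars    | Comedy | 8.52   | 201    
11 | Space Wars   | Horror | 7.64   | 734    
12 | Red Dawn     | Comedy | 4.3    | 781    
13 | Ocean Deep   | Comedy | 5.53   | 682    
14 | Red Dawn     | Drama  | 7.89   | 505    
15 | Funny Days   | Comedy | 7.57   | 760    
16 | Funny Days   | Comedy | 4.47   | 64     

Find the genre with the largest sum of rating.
SELECT genre, SUM(rating) as val
FROM movies
GROUP BY genre
ORDER BY val DESC
LIMIT 1

Result: Comedy with sum(rating) = 41.78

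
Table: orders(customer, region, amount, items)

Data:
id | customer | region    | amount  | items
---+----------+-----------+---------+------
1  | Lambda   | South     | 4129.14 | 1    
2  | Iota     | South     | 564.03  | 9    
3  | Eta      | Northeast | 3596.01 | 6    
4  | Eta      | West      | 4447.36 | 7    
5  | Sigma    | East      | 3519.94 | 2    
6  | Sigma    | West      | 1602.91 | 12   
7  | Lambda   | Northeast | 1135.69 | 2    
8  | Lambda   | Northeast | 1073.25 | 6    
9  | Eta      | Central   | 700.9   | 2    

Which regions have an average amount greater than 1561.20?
SELECT region, AVG(amount)
FROM orders
GROUP BY region
HAVING AVG(amount) > 1561.20

Result:
  East: avg=3519.94
  Northeast: avg=1934.98
  South: avg=2346.59
  West: avg=3025.14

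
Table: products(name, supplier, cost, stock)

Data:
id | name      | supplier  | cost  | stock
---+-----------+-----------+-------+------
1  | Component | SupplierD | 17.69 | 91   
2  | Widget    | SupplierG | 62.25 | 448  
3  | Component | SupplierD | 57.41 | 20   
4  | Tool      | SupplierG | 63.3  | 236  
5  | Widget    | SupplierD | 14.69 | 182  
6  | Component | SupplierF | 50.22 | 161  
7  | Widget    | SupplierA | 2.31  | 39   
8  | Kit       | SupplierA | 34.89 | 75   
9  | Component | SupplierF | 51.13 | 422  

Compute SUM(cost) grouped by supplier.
SELECT supplier, SUM(cost) as result
FROM products
GROUP BY supplier

Result:
  SupplierA: 37.20
  SupplierD: 89.79
  SupplierF: 101.35
  SupplierG: 125.55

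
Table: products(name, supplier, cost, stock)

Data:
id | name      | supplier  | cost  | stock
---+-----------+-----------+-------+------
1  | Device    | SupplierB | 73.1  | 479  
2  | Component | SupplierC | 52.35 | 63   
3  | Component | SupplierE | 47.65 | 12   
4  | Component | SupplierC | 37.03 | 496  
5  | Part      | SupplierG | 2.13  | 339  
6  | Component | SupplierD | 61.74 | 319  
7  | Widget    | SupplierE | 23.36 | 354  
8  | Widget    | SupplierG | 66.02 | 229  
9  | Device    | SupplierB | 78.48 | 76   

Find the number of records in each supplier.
SELECT supplier, COUNT(*) as count
FROM products
GROUP BY supplier

Result:
  SupplierB: 2
  SupplierC: 2
  SupplierD: 1
  SupplierE: 2
  SupplierG: 2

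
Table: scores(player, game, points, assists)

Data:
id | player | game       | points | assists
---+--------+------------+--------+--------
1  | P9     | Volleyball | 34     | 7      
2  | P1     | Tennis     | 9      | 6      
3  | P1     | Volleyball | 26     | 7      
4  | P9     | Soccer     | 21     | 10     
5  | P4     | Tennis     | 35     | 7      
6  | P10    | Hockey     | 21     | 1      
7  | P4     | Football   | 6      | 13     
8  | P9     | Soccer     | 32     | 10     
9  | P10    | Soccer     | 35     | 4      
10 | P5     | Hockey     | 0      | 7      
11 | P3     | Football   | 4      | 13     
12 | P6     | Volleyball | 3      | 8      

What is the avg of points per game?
SELECT game, AVG(points) as result
FROM scores
GROUP BY game

Result:
  Football: 5.00
  Hockey: 10.50
  Soccer: 29.33
  Tennis: 22.00
  Volleyball: 21.00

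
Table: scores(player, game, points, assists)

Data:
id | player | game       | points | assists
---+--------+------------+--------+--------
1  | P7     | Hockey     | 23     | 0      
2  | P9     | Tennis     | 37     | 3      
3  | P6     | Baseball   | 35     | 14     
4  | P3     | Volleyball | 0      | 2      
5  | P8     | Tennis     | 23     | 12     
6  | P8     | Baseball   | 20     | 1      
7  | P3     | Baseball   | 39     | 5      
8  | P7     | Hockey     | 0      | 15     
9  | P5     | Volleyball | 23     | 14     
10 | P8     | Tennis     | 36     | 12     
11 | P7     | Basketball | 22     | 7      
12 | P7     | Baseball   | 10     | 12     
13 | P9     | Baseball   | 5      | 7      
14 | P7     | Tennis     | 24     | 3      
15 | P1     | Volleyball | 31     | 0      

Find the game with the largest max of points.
SELECT game, MAX(points) as val
FROM scores
GROUP BY game
ORDER BY val DESC
LIMIT 1

Result: Baseball with max(points) = 39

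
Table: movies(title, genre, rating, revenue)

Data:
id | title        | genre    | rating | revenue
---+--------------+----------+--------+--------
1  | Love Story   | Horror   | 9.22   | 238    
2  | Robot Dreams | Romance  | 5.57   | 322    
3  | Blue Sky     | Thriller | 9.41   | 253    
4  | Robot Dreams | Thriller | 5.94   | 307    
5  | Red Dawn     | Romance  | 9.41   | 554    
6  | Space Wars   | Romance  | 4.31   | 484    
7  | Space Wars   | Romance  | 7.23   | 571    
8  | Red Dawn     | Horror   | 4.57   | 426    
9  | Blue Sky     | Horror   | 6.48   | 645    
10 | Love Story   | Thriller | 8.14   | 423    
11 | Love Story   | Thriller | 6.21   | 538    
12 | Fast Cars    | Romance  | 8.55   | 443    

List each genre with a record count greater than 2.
SELECT genre, COUNT(*) as cnt
FROM movies
GROUP BY genre
HAVING COUNT(*) > 2

Result:
  Horror: 3
  Romance: 5
  Thriller: 4

Note: HAVING filters groups after aggregation, WHERE filters rows before.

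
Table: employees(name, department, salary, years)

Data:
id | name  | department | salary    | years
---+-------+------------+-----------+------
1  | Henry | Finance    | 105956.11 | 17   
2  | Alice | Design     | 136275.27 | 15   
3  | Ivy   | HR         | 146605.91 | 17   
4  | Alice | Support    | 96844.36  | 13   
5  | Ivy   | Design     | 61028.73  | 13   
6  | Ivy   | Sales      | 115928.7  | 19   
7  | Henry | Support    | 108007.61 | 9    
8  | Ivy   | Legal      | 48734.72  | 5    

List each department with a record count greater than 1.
SELECT department, COUNT(*) as cnt
FROM employees
GROUP BY department
HAVING COUNT(*) > 1

Result:
  Design: 2
  Support: 2

Note: HAVING filters groups after aggregation, WHERE filters rows before.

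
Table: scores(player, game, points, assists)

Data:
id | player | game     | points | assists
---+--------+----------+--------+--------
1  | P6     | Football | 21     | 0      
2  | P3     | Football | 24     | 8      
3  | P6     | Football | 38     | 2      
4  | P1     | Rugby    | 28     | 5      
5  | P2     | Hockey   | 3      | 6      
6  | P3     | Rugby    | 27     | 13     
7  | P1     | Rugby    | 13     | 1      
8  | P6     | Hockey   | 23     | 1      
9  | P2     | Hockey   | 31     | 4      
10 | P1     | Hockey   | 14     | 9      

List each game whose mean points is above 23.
SELECT game, AVG(points)
FROM scores
GROUP BY game
HAVING AVG(points) > 23

Result:
  Football: avg=27.67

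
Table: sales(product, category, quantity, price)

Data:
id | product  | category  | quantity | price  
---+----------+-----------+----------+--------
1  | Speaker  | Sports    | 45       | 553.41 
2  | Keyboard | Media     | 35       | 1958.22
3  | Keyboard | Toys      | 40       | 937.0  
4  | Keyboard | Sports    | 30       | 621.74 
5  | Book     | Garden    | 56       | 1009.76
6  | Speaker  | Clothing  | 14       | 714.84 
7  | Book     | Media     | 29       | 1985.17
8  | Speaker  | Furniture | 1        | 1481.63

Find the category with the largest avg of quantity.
SELECT category, AVG(quantity) as val
FROM sales
GROUP BY category
ORDER BY val DESC
LIMIT 1

Result: Garden with avg(quantity) = 56.00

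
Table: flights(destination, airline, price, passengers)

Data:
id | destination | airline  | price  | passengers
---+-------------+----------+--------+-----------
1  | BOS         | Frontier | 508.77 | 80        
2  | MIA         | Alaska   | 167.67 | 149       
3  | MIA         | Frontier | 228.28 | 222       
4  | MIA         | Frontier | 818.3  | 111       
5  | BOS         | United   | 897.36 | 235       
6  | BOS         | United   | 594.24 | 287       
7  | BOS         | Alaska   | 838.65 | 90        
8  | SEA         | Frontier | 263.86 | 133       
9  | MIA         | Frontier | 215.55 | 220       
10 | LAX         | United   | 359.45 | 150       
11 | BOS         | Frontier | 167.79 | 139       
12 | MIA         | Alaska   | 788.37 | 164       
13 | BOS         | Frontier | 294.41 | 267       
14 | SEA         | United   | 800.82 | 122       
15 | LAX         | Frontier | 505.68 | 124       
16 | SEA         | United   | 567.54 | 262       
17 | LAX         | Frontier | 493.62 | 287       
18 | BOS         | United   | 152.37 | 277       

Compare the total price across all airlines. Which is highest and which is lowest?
SELECT airline, SUM(price)
FROM flights
GROUP BY airline
ORDER BY SUM(price)

All groups:
  Alaska: 1794.69
  United: 3371.78
  Frontier: 3496.26

Highest: Frontier (3496.26)
Lowest: Alaska (1794.69)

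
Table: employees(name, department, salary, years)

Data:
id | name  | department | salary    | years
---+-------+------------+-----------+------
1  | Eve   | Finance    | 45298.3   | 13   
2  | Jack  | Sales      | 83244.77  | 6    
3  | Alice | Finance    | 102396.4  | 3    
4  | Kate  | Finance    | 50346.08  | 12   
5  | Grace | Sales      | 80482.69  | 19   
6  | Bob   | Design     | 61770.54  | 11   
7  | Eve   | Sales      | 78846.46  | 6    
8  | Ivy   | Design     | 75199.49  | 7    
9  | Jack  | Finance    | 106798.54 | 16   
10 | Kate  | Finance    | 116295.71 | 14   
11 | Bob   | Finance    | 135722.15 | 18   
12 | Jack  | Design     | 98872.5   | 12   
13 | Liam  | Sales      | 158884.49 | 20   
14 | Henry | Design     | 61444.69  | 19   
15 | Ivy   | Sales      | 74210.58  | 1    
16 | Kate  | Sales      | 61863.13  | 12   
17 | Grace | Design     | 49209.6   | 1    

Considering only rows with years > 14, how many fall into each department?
SELECT department, COUNT(*)
FROM employees
WHERE years > 14
GROUP BY department

Note: WHERE filters rows before grouping.

Result:
  Design: 1
  Finance: 2
  Sales: 2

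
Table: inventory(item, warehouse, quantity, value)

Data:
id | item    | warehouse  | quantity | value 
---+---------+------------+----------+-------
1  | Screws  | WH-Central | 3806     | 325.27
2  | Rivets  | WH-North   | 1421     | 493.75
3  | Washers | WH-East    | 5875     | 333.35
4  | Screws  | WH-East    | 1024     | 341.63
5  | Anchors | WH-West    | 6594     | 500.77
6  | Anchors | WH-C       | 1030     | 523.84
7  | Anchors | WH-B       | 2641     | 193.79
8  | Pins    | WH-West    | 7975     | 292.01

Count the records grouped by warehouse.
SELECT warehouse, COUNT(*) as count
FROM inventory
GROUP BY warehouse

Result:
  WH-B: 1
  WH-C: 1
  WH-Central: 1
  WH-East: 2
  WH-North: 1
  WH-West: 2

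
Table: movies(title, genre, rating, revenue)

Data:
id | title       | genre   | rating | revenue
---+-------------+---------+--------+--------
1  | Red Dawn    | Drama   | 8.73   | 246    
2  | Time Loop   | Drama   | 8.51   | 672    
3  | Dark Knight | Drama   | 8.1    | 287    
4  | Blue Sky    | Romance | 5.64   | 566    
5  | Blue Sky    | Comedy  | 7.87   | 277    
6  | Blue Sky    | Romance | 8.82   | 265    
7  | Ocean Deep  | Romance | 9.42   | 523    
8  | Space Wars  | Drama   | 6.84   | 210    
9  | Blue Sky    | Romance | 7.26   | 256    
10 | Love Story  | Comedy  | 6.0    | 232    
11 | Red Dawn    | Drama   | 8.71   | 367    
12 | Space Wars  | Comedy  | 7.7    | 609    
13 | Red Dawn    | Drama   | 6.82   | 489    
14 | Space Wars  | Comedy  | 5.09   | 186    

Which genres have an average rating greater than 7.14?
SELECT genre, AVG(rating)
FROM movies
GROUP BY genre
HAVING AVG(rating) > 7.14

Result:
  Drama: avg=7.95
  Romance: avg=7.79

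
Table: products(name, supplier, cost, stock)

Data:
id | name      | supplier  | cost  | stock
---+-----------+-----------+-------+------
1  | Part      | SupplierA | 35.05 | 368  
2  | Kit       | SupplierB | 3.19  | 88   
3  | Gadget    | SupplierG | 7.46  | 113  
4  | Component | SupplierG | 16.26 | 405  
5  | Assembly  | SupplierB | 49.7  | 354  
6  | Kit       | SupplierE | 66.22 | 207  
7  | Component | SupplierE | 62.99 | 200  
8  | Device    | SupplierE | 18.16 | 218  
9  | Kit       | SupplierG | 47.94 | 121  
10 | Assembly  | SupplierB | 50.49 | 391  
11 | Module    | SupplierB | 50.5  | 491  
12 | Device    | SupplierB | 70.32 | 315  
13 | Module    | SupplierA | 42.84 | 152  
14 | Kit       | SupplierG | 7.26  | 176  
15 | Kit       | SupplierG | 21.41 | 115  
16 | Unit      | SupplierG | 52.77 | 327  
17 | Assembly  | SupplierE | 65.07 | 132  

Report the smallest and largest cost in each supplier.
SELECT supplier, MIN(cost), MAX(cost)
FROM products
GROUP BY supplier

Result:
  SupplierA: min=35.05, max=42.84
  SupplierB: min=3.19, max=70.32
  SupplierE: min=18.16, max=66.22
  SupplierG: min=7.26, max=52.77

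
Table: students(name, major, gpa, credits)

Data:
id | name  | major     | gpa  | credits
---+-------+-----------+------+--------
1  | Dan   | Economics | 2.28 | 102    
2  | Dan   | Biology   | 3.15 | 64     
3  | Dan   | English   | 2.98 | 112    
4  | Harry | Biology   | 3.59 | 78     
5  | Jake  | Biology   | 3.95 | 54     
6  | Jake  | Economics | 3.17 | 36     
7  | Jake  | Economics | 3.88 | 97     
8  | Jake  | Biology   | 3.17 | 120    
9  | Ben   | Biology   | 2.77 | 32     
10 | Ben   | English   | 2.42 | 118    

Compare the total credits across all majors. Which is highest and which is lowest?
SELECT major, SUM(credits)
FROM students
GROUP BY major
ORDER BY SUM(credits)

All groups:
  English: 230
  Economics: 235
  Biology: 348

Highest: Biology (348)
Lowest: English (230)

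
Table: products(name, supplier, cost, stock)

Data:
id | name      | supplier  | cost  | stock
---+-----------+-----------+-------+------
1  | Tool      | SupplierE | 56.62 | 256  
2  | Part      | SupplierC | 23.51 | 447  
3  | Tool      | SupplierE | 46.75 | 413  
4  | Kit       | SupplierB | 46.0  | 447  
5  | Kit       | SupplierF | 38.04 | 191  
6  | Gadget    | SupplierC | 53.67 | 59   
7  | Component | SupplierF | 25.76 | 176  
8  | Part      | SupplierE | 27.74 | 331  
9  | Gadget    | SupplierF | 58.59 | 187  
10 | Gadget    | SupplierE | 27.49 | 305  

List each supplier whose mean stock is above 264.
SELECT supplier, AVG(stock)
FROM products
GROUP BY supplier
HAVING AVG(stock) > 264

Result:
  SupplierB: avg=447.00
  SupplierE: avg=326.25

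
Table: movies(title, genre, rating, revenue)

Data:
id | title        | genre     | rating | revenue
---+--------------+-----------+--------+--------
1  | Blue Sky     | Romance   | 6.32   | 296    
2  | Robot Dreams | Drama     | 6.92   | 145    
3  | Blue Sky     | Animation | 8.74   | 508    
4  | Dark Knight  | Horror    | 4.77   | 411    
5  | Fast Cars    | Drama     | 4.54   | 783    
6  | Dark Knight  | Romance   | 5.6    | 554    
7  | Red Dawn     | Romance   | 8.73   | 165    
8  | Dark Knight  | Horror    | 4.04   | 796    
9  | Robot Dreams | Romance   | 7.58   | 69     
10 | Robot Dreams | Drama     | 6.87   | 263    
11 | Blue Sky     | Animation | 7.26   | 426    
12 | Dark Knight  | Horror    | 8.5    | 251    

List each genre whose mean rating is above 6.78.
SELECT genre, AVG(rating)
FROM movies
GROUP BY genre
HAVING AVG(rating) > 6.78

Result:
  Animation: avg=8.00
  Romance: avg=7.06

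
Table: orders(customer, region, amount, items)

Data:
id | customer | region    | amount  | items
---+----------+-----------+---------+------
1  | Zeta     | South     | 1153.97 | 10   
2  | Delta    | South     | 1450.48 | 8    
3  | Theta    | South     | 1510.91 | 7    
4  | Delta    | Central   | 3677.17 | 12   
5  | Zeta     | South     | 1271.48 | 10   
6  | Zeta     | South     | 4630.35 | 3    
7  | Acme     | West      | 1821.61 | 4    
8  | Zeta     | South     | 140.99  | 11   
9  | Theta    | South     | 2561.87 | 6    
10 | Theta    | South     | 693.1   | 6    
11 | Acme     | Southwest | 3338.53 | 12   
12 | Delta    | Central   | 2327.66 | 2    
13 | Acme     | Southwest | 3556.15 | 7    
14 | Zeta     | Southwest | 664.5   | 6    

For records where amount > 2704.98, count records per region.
SELECT region, COUNT(*)
FROM orders
WHERE amount > 2704.98
GROUP BY region

Note: WHERE filters rows before grouping.

Result:
  Central: 1
  South: 1
  Southwest: 2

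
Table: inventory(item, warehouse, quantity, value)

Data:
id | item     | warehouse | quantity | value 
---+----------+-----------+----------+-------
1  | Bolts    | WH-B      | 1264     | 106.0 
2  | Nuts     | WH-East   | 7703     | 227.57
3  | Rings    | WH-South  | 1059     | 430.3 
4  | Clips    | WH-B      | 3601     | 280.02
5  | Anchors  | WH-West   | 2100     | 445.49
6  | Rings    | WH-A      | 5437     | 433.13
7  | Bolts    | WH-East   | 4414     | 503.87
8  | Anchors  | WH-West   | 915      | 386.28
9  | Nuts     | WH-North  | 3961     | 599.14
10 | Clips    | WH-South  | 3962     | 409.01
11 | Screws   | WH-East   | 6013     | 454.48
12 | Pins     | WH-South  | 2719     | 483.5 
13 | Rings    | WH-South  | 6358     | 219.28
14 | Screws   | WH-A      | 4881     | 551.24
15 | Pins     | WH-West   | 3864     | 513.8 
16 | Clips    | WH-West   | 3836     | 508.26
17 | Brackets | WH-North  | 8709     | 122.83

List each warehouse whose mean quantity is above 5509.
SELECT warehouse, AVG(quantity)
FROM inventory
GROUP BY warehouse
HAVING AVG(quantity) > 5509

Result:
  WH-East: avg=6043.33
  WH-North: avg=6335.00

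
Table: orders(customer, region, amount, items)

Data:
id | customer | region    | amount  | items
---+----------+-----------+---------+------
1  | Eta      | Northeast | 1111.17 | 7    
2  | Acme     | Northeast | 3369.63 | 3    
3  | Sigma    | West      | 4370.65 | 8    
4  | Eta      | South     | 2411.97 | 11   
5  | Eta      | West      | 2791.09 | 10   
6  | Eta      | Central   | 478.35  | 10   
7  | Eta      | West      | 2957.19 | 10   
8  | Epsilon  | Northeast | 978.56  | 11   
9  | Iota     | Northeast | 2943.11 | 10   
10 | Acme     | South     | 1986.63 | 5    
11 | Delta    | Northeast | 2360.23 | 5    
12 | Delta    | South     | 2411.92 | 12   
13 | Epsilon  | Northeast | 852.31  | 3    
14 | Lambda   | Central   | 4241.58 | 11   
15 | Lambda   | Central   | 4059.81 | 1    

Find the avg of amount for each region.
SELECT region, AVG(amount) as result
FROM orders
GROUP BY region

Result:
  Central: 2926.58
  Northeast: 1935.84
  South: 2270.17
  West: 3372.98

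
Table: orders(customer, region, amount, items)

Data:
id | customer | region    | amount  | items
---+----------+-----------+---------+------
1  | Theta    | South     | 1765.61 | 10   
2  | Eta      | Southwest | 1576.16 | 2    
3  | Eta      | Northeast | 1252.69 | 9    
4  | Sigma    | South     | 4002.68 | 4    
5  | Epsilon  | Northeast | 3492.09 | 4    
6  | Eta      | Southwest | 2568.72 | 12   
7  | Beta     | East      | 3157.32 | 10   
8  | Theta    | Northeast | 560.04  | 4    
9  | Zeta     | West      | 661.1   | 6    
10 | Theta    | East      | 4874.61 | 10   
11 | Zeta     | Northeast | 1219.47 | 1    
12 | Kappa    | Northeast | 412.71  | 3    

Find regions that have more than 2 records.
SELECT region, COUNT(*) as cnt
FROM orders
GROUP BY region
HAVING COUNT(*) > 2

Result:
  Northeast: 5

Note: HAVING filters groups after aggregation, WHERE filters rows before.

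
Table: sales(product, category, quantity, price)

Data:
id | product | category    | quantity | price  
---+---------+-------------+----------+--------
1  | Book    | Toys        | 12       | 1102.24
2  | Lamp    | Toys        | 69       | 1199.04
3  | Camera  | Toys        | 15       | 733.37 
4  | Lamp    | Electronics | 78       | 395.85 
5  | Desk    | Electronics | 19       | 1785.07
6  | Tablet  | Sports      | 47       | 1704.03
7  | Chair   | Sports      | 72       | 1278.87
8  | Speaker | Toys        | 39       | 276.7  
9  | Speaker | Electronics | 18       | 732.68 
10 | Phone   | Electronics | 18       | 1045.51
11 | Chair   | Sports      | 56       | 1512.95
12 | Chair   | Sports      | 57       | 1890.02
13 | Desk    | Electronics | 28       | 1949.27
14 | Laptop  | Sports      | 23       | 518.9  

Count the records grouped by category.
SELECT category, COUNT(*) as count
FROM sales
GROUP BY category

Result:
  Electronics: 5
  Sports: 5
  Toys: 4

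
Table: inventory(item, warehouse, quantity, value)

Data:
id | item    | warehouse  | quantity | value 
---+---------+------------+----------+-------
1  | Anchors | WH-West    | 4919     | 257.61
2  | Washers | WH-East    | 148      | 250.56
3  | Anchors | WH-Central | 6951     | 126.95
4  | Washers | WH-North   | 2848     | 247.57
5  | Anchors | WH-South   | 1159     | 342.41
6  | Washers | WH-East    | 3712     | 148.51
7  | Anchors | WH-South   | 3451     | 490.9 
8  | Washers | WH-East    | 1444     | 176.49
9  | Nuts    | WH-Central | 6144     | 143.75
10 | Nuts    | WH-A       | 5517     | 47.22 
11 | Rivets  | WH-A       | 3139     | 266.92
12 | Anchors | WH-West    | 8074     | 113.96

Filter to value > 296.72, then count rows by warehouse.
SELECT warehouse, COUNT(*)
FROM inventory
WHERE value > 296.72
GROUP BY warehouse

Note: WHERE filters rows before grouping.

Result:
  WH-South: 2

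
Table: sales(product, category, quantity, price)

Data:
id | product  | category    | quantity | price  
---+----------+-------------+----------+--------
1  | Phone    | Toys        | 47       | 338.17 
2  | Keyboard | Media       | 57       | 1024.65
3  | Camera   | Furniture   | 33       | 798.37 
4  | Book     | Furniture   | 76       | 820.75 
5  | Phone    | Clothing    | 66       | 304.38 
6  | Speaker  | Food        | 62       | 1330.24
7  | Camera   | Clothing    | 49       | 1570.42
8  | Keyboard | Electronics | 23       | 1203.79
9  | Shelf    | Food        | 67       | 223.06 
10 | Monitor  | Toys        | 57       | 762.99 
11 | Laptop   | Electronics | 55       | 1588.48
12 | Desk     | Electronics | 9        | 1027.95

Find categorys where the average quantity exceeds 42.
SELECT category, AVG(quantity)
FROM sales
GROUP BY category
HAVING AVG(quantity) > 42

Result:
  Clothing: avg=57.50
  Food: avg=64.50
  Furniture: avg=54.50
  Media: avg=57.00
  Toys: avg=52.00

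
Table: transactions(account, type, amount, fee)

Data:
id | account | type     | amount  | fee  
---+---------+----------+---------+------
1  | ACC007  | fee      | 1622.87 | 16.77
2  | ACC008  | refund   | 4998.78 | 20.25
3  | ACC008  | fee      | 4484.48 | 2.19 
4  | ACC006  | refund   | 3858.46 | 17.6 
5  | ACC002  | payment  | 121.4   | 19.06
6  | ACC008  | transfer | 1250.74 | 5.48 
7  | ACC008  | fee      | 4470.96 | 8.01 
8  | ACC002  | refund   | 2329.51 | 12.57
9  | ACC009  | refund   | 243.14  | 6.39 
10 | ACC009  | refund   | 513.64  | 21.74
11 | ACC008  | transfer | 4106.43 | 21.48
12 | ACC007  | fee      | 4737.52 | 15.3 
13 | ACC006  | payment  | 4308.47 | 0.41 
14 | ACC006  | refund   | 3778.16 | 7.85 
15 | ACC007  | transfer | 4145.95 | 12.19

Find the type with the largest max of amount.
SELECT type, MAX(amount) as val
FROM transactions
GROUP BY type
ORDER BY val DESC
LIMIT 1

Result: refund with max(amount) = 4998.78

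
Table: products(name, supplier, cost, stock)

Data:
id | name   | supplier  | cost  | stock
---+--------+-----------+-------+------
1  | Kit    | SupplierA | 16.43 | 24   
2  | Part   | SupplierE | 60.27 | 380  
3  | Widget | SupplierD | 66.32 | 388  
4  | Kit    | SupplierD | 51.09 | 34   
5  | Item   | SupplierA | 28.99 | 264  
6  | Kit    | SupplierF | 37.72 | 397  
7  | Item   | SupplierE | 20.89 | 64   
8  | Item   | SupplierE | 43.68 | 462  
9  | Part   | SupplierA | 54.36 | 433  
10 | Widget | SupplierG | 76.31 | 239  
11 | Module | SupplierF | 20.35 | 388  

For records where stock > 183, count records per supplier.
SELECT supplier, COUNT(*)
FROM products
WHERE stock > 183
GROUP BY supplier

Note: WHERE filters rows before grouping.

Result:
  SupplierA: 2
  SupplierD: 1
  SupplierE: 2
  SupplierF: 2
  SupplierG: 1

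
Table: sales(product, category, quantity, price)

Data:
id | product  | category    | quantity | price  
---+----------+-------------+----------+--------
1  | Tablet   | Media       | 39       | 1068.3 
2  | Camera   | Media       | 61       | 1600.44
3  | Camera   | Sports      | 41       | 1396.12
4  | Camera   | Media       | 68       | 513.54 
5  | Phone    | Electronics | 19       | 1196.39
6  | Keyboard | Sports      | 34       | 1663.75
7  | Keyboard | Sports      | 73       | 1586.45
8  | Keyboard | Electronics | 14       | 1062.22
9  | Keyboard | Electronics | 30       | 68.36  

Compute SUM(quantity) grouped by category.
SELECT category, SUM(quantity) as result
FROM sales
GROUP BY category

Result:
  Electronics: 63
  Media: 168
  Sports: 148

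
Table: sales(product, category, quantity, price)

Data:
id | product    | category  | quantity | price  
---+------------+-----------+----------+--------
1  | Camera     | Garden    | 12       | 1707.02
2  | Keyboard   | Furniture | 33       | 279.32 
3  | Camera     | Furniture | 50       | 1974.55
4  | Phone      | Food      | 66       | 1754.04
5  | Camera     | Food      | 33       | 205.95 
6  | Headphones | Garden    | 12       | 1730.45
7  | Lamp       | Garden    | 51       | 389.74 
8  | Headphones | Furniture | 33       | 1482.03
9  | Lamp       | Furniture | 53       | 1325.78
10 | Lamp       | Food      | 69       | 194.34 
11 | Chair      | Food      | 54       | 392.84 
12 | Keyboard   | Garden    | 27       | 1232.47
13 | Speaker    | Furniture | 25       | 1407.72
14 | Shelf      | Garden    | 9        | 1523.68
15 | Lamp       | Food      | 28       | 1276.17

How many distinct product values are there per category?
SELECT category, COUNT(DISTINCT product)
FROM sales
GROUP BY category

Result:
  Food: 4 distinct
  Furniture: 5 distinct
  Garden: 5 distinct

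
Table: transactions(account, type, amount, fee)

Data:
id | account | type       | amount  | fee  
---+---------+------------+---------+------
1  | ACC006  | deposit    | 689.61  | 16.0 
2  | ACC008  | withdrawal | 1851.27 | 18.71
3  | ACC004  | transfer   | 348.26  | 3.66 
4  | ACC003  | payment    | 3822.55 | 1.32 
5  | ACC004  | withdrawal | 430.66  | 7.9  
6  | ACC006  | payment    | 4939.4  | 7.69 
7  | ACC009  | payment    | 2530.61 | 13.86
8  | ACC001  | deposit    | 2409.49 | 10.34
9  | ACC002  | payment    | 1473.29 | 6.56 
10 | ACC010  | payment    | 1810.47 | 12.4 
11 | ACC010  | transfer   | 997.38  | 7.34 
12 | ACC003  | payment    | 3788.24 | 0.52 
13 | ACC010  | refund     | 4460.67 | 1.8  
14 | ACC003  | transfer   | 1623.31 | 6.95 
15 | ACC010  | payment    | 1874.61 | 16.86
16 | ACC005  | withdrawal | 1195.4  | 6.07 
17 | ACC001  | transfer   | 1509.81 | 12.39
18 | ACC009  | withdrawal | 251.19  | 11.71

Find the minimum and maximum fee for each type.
SELECT type, MIN(fee), MAX(fee)
FROM transactions
GROUP BY type

Result:
  deposit: min=10.34, max=16.00
  payment: min=0.52, max=16.86
  refund: min=1.80, max=1.80
  transfer: min=3.66, max=12.39
  withdrawal: min=6.07, max=18.71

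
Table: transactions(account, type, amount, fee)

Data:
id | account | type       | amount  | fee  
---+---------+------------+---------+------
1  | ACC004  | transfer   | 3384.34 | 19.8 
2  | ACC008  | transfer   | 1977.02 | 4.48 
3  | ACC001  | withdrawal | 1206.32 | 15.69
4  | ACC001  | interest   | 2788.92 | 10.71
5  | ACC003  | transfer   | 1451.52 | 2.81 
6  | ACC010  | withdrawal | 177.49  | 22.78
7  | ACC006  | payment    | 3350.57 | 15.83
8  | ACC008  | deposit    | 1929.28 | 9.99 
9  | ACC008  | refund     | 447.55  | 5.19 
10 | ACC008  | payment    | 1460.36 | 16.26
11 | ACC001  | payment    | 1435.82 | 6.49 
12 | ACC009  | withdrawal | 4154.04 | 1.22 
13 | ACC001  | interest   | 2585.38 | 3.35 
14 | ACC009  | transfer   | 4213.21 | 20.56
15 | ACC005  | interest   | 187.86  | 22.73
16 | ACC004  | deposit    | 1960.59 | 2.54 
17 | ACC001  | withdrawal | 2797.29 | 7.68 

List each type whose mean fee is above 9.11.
SELECT type, AVG(fee)
FROM transactions
GROUP BY type
HAVING AVG(fee) > 9.11

Result:
  interest: avg=12.26
  payment: avg=12.86
  transfer: avg=11.91
  withdrawal: avg=11.84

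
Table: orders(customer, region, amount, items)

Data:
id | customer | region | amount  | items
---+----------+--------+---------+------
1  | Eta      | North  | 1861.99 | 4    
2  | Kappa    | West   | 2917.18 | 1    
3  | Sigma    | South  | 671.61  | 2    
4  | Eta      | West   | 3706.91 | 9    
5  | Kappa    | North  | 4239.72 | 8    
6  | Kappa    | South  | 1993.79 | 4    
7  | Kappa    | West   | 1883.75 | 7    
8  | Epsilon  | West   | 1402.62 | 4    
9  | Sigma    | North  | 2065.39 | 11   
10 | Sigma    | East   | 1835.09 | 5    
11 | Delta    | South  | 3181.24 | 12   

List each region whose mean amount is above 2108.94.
SELECT region, AVG(amount)
FROM orders
GROUP BY region
HAVING AVG(amount) > 2108.94

Result:
  North: avg=2722.37
  West: avg=2477.62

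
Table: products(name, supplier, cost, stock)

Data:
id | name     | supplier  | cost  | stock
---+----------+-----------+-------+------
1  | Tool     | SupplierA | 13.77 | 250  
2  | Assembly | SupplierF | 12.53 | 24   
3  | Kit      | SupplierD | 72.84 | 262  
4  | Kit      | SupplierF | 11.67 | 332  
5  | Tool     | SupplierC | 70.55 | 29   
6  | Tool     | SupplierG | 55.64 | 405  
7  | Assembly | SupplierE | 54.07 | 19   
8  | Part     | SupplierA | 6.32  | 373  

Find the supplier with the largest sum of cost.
SELECT supplier, SUM(cost) as val
FROM products
GROUP BY supplier
ORDER BY val DESC
LIMIT 1

Result: SupplierD with sum(cost) = 72.84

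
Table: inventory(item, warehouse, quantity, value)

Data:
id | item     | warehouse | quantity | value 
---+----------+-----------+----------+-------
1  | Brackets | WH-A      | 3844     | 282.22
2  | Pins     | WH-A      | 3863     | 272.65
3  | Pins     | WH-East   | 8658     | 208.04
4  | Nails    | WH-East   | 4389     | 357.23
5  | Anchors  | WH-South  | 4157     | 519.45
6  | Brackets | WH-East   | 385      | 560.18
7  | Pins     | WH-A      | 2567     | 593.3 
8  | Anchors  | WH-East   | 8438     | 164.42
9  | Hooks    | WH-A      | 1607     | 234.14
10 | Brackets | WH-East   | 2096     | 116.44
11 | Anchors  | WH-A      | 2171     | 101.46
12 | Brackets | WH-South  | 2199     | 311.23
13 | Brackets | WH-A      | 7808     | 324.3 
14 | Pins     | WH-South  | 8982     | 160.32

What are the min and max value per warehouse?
SELECT warehouse, MIN(value), MAX(value)
FROM inventory
GROUP BY warehouse

Result:
  WH-A: min=101.46, max=593.30
  WH-East: min=116.44, max=560.18
  WH-South: min=160.32, max=519.45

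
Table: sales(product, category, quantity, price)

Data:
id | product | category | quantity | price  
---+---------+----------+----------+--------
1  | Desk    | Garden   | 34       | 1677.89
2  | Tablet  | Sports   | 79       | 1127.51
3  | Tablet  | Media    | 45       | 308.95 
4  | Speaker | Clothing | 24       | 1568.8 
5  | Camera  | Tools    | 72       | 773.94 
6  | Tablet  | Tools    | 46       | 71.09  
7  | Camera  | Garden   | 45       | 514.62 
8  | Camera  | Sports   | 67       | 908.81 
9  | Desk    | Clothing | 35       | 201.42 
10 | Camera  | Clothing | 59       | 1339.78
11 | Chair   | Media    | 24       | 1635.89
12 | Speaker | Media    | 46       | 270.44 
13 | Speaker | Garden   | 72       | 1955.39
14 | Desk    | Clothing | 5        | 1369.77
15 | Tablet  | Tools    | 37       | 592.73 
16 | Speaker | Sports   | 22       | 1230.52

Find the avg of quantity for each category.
SELECT category, AVG(quantity) as result
FROM sales
GROUP BY category

Result:
  Clothing: 30.75
  Garden: 50.33
  Media: 38.33
  Sports: 56.00
  Tools: 51.67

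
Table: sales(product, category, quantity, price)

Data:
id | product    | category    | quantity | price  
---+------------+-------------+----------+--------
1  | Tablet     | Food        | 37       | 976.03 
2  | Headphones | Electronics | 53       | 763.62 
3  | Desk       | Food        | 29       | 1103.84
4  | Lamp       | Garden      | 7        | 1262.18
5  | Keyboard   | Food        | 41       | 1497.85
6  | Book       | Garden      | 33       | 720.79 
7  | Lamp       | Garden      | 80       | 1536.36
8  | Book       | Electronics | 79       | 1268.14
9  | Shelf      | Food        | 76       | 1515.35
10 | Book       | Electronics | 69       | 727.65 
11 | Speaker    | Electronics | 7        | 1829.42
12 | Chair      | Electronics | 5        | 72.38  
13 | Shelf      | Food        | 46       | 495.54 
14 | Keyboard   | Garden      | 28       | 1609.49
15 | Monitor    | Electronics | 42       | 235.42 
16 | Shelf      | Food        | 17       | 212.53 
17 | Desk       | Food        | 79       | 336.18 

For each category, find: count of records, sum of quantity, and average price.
SELECT category,
       COUNT(*) as cnt,
       SUM(quantity) as total_quantity,
       AVG(price) as avg_price
FROM sales
GROUP BY category

Result:
  Electronics: 6 records, 255 total quantity, 816.11 avg price
  Food: 7 records, 325 total quantity, 876.76 avg price
  Garden: 4 records, 148 total quantity, 1282.21 avg price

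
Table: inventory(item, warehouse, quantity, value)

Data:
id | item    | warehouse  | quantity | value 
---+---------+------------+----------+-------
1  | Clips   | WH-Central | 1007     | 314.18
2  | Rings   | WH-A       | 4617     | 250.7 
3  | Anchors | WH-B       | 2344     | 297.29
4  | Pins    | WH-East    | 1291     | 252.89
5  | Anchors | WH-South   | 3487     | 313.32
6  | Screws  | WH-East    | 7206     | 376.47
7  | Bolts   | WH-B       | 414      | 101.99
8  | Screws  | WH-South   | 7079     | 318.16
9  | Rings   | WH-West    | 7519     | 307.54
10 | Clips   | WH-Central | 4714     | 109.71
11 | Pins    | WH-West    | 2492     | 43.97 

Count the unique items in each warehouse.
SELECT warehouse, COUNT(DISTINCT item)
FROM inventory
GROUP BY warehouse

Result:
  WH-A: 1 distinct
  WH-B: 2 distinct
  WH-Central: 1 distinct
  WH-East: 2 distinct
  WH-South: 2 distinct
  WH-West: 2 distinct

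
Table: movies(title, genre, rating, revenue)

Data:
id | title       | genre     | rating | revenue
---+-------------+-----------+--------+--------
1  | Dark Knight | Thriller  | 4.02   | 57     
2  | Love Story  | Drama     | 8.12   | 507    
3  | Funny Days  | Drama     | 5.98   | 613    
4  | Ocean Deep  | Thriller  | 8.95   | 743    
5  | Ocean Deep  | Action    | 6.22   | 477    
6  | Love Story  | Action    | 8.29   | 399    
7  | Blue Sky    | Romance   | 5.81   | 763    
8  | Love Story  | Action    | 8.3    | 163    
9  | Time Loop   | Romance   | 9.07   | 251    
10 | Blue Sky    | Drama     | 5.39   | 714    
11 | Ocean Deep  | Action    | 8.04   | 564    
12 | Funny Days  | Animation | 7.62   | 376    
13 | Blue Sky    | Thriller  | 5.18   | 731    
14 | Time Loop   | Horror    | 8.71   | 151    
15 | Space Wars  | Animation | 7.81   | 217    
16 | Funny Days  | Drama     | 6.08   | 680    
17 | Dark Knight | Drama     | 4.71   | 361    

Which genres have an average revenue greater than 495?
SELECT genre, AVG(revenue)
FROM movies
GROUP BY genre
HAVING AVG(revenue) > 495

Result:
  Drama: avg=575.00
  Romance: avg=507.00
  Thriller: avg=510.33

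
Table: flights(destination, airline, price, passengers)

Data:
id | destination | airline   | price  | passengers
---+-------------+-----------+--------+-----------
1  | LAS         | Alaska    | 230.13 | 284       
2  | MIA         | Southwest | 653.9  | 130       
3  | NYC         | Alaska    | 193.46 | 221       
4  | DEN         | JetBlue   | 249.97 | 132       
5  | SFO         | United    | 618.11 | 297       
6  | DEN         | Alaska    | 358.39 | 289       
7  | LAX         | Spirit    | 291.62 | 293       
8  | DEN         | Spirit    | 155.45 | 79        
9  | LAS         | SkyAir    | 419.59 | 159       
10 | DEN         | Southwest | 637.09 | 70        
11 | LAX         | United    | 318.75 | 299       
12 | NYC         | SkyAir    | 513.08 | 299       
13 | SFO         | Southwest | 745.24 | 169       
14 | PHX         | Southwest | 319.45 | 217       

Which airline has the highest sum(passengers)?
SELECT airline, SUM(passengers) as val
FROM flights
GROUP BY airline
ORDER BY val DESC
LIMIT 1

Result: Alaska with sum(passengers) = 794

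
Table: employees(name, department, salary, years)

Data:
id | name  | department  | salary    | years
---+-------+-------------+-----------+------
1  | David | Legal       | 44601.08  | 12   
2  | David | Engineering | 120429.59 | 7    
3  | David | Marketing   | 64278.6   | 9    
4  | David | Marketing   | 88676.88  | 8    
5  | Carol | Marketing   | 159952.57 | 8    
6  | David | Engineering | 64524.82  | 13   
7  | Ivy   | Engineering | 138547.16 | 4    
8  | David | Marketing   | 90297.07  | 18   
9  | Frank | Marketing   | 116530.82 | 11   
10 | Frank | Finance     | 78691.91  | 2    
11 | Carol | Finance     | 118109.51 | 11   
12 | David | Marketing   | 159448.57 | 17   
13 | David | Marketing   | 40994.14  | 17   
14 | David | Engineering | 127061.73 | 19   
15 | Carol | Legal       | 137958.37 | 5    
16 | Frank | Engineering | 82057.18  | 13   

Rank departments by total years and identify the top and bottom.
SELECT department, SUM(years)
FROM employees
GROUP BY department
ORDER BY SUM(years)

All groups:
  Finance: 13
  Legal: 17
  Engineering: 56
  Marketing: 88

Highest: Marketing (88)
Lowest: Finance (13)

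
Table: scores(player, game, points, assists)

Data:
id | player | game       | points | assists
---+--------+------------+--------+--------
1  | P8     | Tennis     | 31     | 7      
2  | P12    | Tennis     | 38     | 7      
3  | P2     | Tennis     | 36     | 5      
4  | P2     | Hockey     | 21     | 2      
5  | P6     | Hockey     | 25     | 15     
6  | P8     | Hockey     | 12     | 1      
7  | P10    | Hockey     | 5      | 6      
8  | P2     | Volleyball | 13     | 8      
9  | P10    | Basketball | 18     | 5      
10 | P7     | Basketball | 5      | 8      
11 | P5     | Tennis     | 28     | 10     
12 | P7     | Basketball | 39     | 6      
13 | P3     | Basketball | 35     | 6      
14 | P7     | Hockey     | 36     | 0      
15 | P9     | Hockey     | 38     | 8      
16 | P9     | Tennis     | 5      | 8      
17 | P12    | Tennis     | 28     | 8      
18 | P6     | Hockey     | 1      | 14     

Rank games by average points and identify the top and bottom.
SELECT game, AVG(points)
FROM scores
GROUP BY game
ORDER BY AVG(points)

All groups:
  Volleyball: 13.00
  Hockey: 19.71
  Basketball: 24.25
  Tennis: 27.67

Highest: Tennis (27.67)
Lowest: Volleyball (13.00)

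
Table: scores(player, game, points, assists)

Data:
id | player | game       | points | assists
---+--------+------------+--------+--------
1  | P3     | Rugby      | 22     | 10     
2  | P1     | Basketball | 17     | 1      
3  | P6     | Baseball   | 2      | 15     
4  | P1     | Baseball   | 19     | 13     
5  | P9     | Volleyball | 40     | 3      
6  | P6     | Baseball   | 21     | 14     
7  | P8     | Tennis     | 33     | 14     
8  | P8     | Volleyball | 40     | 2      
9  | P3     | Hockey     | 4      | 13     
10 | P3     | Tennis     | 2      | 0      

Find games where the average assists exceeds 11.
SELECT game, AVG(assists)
FROM scores
GROUP BY game
HAVING AVG(assists) > 11

Result:
  Baseball: avg=14.00
  Hockey: avg=13.00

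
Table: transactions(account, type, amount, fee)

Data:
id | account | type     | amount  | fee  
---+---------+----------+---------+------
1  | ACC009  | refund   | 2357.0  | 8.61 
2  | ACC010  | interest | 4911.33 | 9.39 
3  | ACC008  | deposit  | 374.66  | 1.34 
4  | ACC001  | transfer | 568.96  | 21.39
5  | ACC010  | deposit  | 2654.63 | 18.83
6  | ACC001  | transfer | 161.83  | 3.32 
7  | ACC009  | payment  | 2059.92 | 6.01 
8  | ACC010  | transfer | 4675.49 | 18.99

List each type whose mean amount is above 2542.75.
SELECT type, AVG(amount)
FROM transactions
GROUP BY type
HAVING AVG(amount) > 2542.75

Result:
  interest: avg=4911.33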